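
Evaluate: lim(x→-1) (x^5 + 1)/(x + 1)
This is a standard limit.

Factor or rationalize the expression:
  lim(x→-1) (x^5 + 1)/(x + 1) = 5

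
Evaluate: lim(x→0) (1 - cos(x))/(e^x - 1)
This is a 0/0 indeterminate form.

Apply L'Hôpital's rule: differentiate numerator and denominator separately.
  f(x) = 1 - cos(x)   ⇒   f'(x) = sin(x)
  g(x) = e^(x) - 1   ⇒   g'(x) = e^(x)
  lim(x→0) f'(x)/g'(x) = lim(x→0) (sin(x))/(e^(x))
  = 0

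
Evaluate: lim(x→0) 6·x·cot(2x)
This is a 0·∞ indeterminate form.

Rewrite 0·∞ as a quotient (0/0 or ∞/∞ form), then apply L'Hôpital's rule:
  lim(x→0) 6·x·cot(2x) = 3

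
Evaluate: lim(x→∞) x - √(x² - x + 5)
This is an ∞-∞ indeterminate form.

Combine fractions or rationalize to convert ∞-∞ to 0/0 form:
  lim(x→∞) x - √(x² - x + 5) = 1/2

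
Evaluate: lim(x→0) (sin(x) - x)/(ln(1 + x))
This is a 0/0 indeterminate form.

Apply L'Hôpital's rule: differentiate numerator and denominator separately.
  f(x) = -x + sin(x)   ⇒   f'(x) = cos(x) - 1
  g(x) = ln(x + 1)   ⇒   g'(x) = 1/(x + 1)
  lim(x→0) f'(x)/g'(x) = lim(x→0) (cos(x) - 1)/(1/(x + 1))
  = 0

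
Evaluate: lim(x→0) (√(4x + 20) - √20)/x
This is a standard limit.

Factor or rationalize the expression:
  lim(x→0) (√(4x + 20) - √20)/x = sqrt(5)/5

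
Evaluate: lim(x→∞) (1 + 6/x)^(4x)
This is an exponential indeterminate form.

For exponential indeterminate forms, take the natural log:
  Let L = lim(x→∞) (1 + 6/x)^(4x)
  Then ln(L) = lim(x→∞) [exponent × ln(base)]
  Evaluate using L'Hôpital or standard limits, then exponentiate.
  L = e^(24)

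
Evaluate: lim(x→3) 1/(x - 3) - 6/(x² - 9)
This is an ∞-∞ indeterminate form.

Combine fractions or rationalize to convert ∞-∞ to 0/0 form:
  lim(x→3) 1/(x - 3) - 6/(x² - 9) = 1/6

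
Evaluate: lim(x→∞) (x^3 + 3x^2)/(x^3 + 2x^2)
This is an ∞/∞ indeterminate form.

Apply L'Hôpital's rule: differentiate numerator and denominator separately.
  f(x) = x^3 + 3·x^2   ⇒   f'(x) = 3·x^2 + 6·x
  g(x) = x^3 + 2·x^2   ⇒   g'(x) = 3·x^2 + 4·x
  lim(x→∞) f'(x)/g'(x) = lim(x→∞) (3·x^2 + 6·x)/(3·x^2 + 4·x)
  = 1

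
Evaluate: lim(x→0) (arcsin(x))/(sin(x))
This is a 0/0 indeterminate form.

Apply L'Hôpital's rule: differentiate numerator and denominator separately.
  f(x) = asin(x)   ⇒   f'(x) = 1/sqrt(1 - x^2)
  g(x) = sin(x)   ⇒   g'(x) = cos(x)
  lim(x→0) f'(x)/g'(x) = lim(x→0) (1/sqrt(1 - x^2))/(cos(x))
  = 1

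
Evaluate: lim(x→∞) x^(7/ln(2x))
This is an exponential indeterminate form.

For exponential indeterminate forms, take the natural log:
  Let L = lim(x→∞) x^(7/ln(2x))
  Then ln(L) = lim(x→∞) [exponent × ln(base)]
  Evaluate using L'Hôpital or standard limits, then exponentiate.
  L = e^(7)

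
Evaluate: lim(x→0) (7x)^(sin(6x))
This is an exponential indeterminate form.

For exponential indeterminate forms, take the natural log:
  Let L = lim(x→0) (7x)^(sin(6x))
  Then ln(L) = lim(x→0) [exponent × ln(base)]
  Evaluate using L'Hôpital or standard limits, then exponentiate.
  L = 1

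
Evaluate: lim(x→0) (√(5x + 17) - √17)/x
This is a standard limit.

Factor or rationalize the expression:
  lim(x→0) (√(5x + 17) - √17)/x = 5·sqrt(17)/34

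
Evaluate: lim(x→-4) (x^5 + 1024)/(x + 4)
This is a standard limit.

Factor or rationalize the expression:
  lim(x→-4) (x^5 + 1024)/(x + 4) = 1280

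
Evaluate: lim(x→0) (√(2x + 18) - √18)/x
This is a standard limit.

Factor or rationalize the expression:
  lim(x→0) (√(2x + 18) - √18)/x = sqrt(2)/6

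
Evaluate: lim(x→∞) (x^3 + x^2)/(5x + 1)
This is an ∞/∞ indeterminate form.

Apply L'Hôpital's rule: differentiate numerator and denominator separately.
  f(x) = x^3 + x^2   ⇒   f'(x) = 3·x^2 + 2·x
  g(x) = 5·x + 1   ⇒   g'(x) = 5
  lim(x→∞) f'(x)/g'(x) = lim(x→∞) (3·x^2 + 2·x)/(5)
  = ∞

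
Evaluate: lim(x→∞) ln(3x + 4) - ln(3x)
This is an ∞-∞ indeterminate form.

Combine fractions or rationalize to convert ∞-∞ to 0/0 form:
  lim(x→∞) ln(3x + 4) - ln(3x) = 0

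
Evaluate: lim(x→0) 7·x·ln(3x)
This is a 0·∞ indeterminate form.

Rewrite 0·∞ as a quotient (0/0 or ∞/∞ form), then apply L'Hôpital's rule:
  lim(x→0) 7·x·ln(3x) = 0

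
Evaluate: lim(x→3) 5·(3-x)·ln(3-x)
This is a 0·∞ indeterminate form.

Rewrite 0·∞ as a quotient (0/0 or ∞/∞ form), then apply L'Hôpital's rule:
  lim(x→3) 5·(3-x)·ln(3-x) = 0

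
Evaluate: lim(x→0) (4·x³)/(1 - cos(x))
This is a 0/0 indeterminate form.

Apply L'Hôpital's rule: differentiate numerator and denominator separately.
  f(x) = 4·x^3   ⇒   f'(x) = 12·x^2
  g(x) = 1 - cos(x)   ⇒   g'(x) = sin(x)
  lim(x→0) f'(x)/g'(x) = lim(x→0) (12·x^2)/(sin(x))
  = 0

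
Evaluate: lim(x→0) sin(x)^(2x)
This is an exponential indeterminate form.

For exponential indeterminate forms, take the natural log:
  Let L = lim(x→0) sin(x)^(2x)
  Then ln(L) = lim(x→0) [exponent × ln(base)]
  Evaluate using L'Hôpital or standard limits, then exponentiate.
  L = 1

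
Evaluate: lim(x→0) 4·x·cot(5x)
This is a 0·∞ indeterminate form.

Rewrite 0·∞ as a quotient (0/0 or ∞/∞ form), then apply L'Hôpital's rule:
  lim(x→0) 4·x·cot(5x) = 4/5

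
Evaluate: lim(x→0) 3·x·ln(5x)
This is a 0·∞ indeterminate form.

Rewrite 0·∞ as a quotient (0/0 or ∞/∞ form), then apply L'Hôpital's rule:
  lim(x→0) 3·x·ln(5x) = 0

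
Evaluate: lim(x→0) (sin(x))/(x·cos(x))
This is a 0/0 indeterminate form.

Apply L'Hôpital's rule: differentiate numerator and denominator separately.
  f(x) = sin(x)   ⇒   f'(x) = cos(x)
  g(x) = x·cos(x)   ⇒   g'(x) = -x·sin(x) + cos(x)
  lim(x→0) f'(x)/g'(x) = lim(x→0) (cos(x))/(-x·sin(x) + cos(x))
  = 1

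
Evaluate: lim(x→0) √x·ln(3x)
This is a 0·∞ indeterminate form.

Rewrite 0·∞ as a quotient (0/0 or ∞/∞ form), then apply L'Hôpital's rule:
  lim(x→0) √x·ln(3x) = 0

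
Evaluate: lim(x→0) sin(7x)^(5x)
This is an exponential indeterminate form.

For exponential indeterminate forms, take the natural log:
  Let L = lim(x→0) sin(7x)^(5x)
  Then ln(L) = lim(x→0) [exponent × ln(base)]
  Evaluate using L'Hôpital or standard limits, then exponentiate.
  L = 1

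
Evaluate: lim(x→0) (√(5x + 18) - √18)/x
This is a standard limit.

Factor or rationalize the expression:
  lim(x→0) (√(5x + 18) - √18)/x = 5·sqrt(2)/12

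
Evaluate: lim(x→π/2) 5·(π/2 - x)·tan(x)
This is a 0·∞ indeterminate form.

Rewrite 0·∞ as a quotient (0/0 or ∞/∞ form), then apply L'Hôpital's rule:
  lim(x→π/2) 5·(π/2 - x)·tan(x) = 5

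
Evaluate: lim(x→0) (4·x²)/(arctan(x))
This is a 0/0 indeterminate form.

Apply L'Hôpital's rule: differentiate numerator and denominator separately.
  f(x) = 4·x^2   ⇒   f'(x) = 8·x
  g(x) = atan(x)   ⇒   g'(x) = 1/(x^2 + 1)
  lim(x→0) f'(x)/g'(x) = lim(x→0) (8·x)/(1/(x^2 + 1))
  = 0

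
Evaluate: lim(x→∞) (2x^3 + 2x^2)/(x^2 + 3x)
This is an ∞/∞ indeterminate form.

Apply L'Hôpital's rule: differentiate numerator and denominator separately.
  f(x) = 2·x^3 + 2·x^2   ⇒   f'(x) = 6·x^2 + 4·x
  g(x) = x^2 + 3·x   ⇒   g'(x) = 2·x + 3
  lim(x→∞) f'(x)/g'(x) = lim(x→∞) (6·x^2 + 4·x)/(2·x + 3)
  = ∞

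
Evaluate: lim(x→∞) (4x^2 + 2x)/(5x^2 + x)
This is an ∞/∞ indeterminate form.

Apply L'Hôpital's rule: differentiate numerator and denominator separately.
  f(x) = 4·x^2 + 2·x   ⇒   f'(x) = 8·x + 2
  g(x) = 5·x^2 + x   ⇒   g'(x) = 10·x + 1
  lim(x→∞) f'(x)/g'(x) = lim(x→∞) (8·x + 2)/(10·x + 1)
  = 4/5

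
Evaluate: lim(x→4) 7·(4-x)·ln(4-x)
This is a 0·∞ indeterminate form.

Rewrite 0·∞ as a quotient (0/0 or ∞/∞ form), then apply L'Hôpital's rule:
  lim(x→4) 7·(4-x)·ln(4-x) = 0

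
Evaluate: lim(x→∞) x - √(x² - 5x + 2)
This is an ∞-∞ indeterminate form.

Combine fractions or rationalize to convert ∞-∞ to 0/0 form:
  lim(x→∞) x - √(x² - 5x + 2) = 5/2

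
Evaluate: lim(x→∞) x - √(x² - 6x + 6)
This is an ∞-∞ indeterminate form.

Combine fractions or rationalize to convert ∞-∞ to 0/0 form:
  lim(x→∞) x - √(x² - 6x + 6) = 3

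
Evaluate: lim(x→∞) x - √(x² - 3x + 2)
This is an ∞-∞ indeterminate form.

Combine fractions or rationalize to convert ∞-∞ to 0/0 form:
  lim(x→∞) x - √(x² - 3x + 2) = 3/2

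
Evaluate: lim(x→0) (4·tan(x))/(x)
This is a 0/0 indeterminate form.

Apply L'Hôpital's rule: differentiate numerator and denominator separately.
  f(x) = 4·tan(x)   ⇒   f'(x) = 4·tan(x)^2 + 4
  g(x) = x   ⇒   g'(x) = 1
  lim(x→0) f'(x)/g'(x) = lim(x→0) (4·tan(x)^2 + 4)/(1)
  = 4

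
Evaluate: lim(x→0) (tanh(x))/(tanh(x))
This is a 0/0 indeterminate form.

Apply L'Hôpital's rule: differentiate numerator and denominator separately.
  f(x) = tanh(x)   ⇒   f'(x) = 1 - tanh(x)^2
  g(x) = tanh(x)   ⇒   g'(x) = 1 - tanh(x)^2
  lim(x→0) f'(x)/g'(x) = lim(x→0) (1 - tanh(x)^2)/(1 - tanh(x)^2)
  = 1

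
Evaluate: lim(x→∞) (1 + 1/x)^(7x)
This is an exponential indeterminate form.

For exponential indeterminate forms, take the natural log:
  Let L = lim(x→∞) (1 + 1/x)^(7x)
  Then ln(L) = lim(x→∞) [exponent × ln(base)]
  Evaluate using L'Hôpital or standard limits, then exponentiate.
  L = e^(7)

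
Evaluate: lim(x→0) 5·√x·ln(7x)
This is a 0·∞ indeterminate form.

Rewrite 0·∞ as a quotient (0/0 or ∞/∞ form), then apply L'Hôpital's rule:
  lim(x→0) 5·√x·ln(7x) = 0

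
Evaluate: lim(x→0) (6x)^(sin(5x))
This is an exponential indeterminate form.

For exponential indeterminate forms, take the natural log:
  Let L = lim(x→0) (6x)^(sin(5x))
  Then ln(L) = lim(x→0) [exponent × ln(base)]
  Evaluate using L'Hôpital or standard limits, then exponentiate.
  L = 1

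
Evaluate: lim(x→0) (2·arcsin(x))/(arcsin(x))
This is a 0/0 indeterminate form.

Apply L'Hôpital's rule: differentiate numerator and denominator separately.
  f(x) = 2·asin(x)   ⇒   f'(x) = 2/sqrt(1 - x^2)
  g(x) = asin(x)   ⇒   g'(x) = 1/sqrt(1 - x^2)
  lim(x→0) f'(x)/g'(x) = lim(x→0) (2/sqrt(1 - x^2))/(1/sqrt(1 - x^2))
  = 2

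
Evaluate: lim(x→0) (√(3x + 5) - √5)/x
This is a standard limit.

Factor or rationalize the expression:
  lim(x→0) (√(3x + 5) - √5)/x = 3·sqrt(5)/10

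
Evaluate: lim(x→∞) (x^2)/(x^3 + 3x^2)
This is an ∞/∞ indeterminate form.

Apply L'Hôpital's rule: differentiate numerator and denominator separately.
  f(x) = x^2   ⇒   f'(x) = 2·x
  g(x) = x^3 + 3·x^2   ⇒   g'(x) = 3·x^2 + 6·x
  lim(x→∞) f'(x)/g'(x) = lim(x→∞) (2·x)/(3·x^2 + 6·x)
  = 0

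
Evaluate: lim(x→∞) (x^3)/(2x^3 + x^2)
This is an ∞/∞ indeterminate form.

Apply L'Hôpital's rule: differentiate numerator and denominator separately.
  f(x) = x^3   ⇒   f'(x) = 3·x^2
  g(x) = 2·x^3 + x^2   ⇒   g'(x) = 6·x^2 + 2·x
  lim(x→∞) f'(x)/g'(x) = lim(x→∞) (3·x^2)/(6·x^2 + 2·x)
  = 1/2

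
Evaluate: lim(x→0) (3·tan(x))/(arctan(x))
This is a 0/0 indeterminate form.

Apply L'Hôpital's rule: differentiate numerator and denominator separately.
  f(x) = 3·tan(x)   ⇒   f'(x) = 3·tan(x)^2 + 3
  g(x) = atan(x)   ⇒   g'(x) = 1/(x^2 + 1)
  lim(x→0) f'(x)/g'(x) = lim(x→0) (3·tan(x)^2 + 3)/(1/(x^2 + 1))
  = 3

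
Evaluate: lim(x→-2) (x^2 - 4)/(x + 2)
This is a standard limit.

Factor or rationalize the expression:
  lim(x→-2) (x^2 - 4)/(x + 2) = -4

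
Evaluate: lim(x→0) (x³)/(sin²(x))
This is a 0/0 indeterminate form.

Apply L'Hôpital's rule: differentiate numerator and denominator separately.
  f(x) = x^3   ⇒   f'(x) = 3·x^2
  g(x) = sin(x)^2   ⇒   g'(x) = 2·sin(x)·cos(x)
  lim(x→0) f'(x)/g'(x) = lim(x→0) (3·x^2)/(2·sin(x)·cos(x))
  = 0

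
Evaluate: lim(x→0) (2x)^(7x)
This is an exponential indeterminate form.

For exponential indeterminate forms, take the natural log:
  Let L = lim(x→0) (2x)^(7x)
  Then ln(L) = lim(x→0) [exponent × ln(base)]
  Evaluate using L'Hôpital or standard limits, then exponentiate.
  L = 1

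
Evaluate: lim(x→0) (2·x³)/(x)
This is a 0/0 indeterminate form.

Apply L'Hôpital's rule: differentiate numerator and denominator separately.
  f(x) = 2·x^3   ⇒   f'(x) = 6·x^2
  g(x) = x   ⇒   g'(x) = 1
  lim(x→0) f'(x)/g'(x) = lim(x→0) (6·x^2)/(1)
  = 0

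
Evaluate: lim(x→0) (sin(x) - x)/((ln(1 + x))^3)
This is a 0/0 indeterminate form.

Apply L'Hôpital's rule: differentiate numerator and denominator separately.
  f(x) = -x + sin(x)   ⇒   f'(x) = cos(x) - 1
  g(x) = ln(x + 1)^3   ⇒   g'(x) = 3·ln(x + 1)^2/(x + 1)
  lim(x→0) f'(x)/g'(x) = lim(x→0) (cos(x) - 1)/(3·ln(x + 1)^2/(x + 1))
  = -1/6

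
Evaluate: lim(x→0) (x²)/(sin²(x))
This is a 0/0 indeterminate form.

Apply L'Hôpital's rule: differentiate numerator and denominator separately.
  f(x) = x^2   ⇒   f'(x) = 2·x
  g(x) = sin(x)^2   ⇒   g'(x) = 2·sin(x)·cos(x)
  lim(x→0) f'(x)/g'(x) = lim(x→0) (2·x)/(2·sin(x)·cos(x))
  = 1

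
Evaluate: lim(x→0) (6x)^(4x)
This is an exponential indeterminate form.

For exponential indeterminate forms, take the natural log:
  Let L = lim(x→0) (6x)^(4x)
  Then ln(L) = lim(x→0) [exponent × ln(base)]
  Evaluate using L'Hôpital or standard limits, then exponentiate.
  L = 1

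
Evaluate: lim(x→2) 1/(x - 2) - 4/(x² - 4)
This is an ∞-∞ indeterminate form.

Combine fractions or rationalize to convert ∞-∞ to 0/0 form:
  lim(x→2) 1/(x - 2) - 4/(x² - 4) = 1/4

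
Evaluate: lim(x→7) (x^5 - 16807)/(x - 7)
This is a standard limit.

Factor or rationalize the expression:
  lim(x→7) (x^5 - 16807)/(x - 7) = 12005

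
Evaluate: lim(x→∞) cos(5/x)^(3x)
This is an exponential indeterminate form.

For exponential indeterminate forms, take the natural log:
  Let L = lim(x→∞) cos(5/x)^(3x)
  Then ln(L) = lim(x→∞) [exponent × ln(base)]
  Evaluate using L'Hôpital or standard limits, then exponentiate.
  L = 1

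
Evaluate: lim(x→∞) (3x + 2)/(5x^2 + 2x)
This is an ∞/∞ indeterminate form.

Apply L'Hôpital's rule: differentiate numerator and denominator separately.
  f(x) = 3·x + 2   ⇒   f'(x) = 3
  g(x) = 5·x^2 + 2·x   ⇒   g'(x) = 10·x + 2
  lim(x→∞) f'(x)/g'(x) = lim(x→∞) (3)/(10·x + 2)
  = 0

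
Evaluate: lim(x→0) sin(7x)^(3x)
This is an exponential indeterminate form.

For exponential indeterminate forms, take the natural log:
  Let L = lim(x→0) sin(7x)^(3x)
  Then ln(L) = lim(x→0) [exponent × ln(base)]
  Evaluate using L'Hôpital or standard limits, then exponentiate.
  L = 1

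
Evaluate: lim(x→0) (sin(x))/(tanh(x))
This is a 0/0 indeterminate form.

Apply L'Hôpital's rule: differentiate numerator and denominator separately.
  f(x) = sin(x)   ⇒   f'(x) = cos(x)
  g(x) = tanh(x)   ⇒   g'(x) = 1 - tanh(x)^2
  lim(x→0) f'(x)/g'(x) = lim(x→0) (cos(x))/(1 - tanh(x)^2)
  = 1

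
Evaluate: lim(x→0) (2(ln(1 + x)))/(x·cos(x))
This is a 0/0 indeterminate form.

Apply L'Hôpital's rule: differentiate numerator and denominator separately.
  f(x) = 2·ln(x + 1)   ⇒   f'(x) = 2/(x + 1)
  g(x) = x·cos(x)   ⇒   g'(x) = -x·sin(x) + cos(x)
  lim(x→0) f'(x)/g'(x) = lim(x→0) (2/(x + 1))/(-x·sin(x) + cos(x))
  = 2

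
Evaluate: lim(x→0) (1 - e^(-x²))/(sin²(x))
This is a 0/0 indeterminate form.

Apply L'Hôpital's rule: differentiate numerator and denominator separately.
  f(x) = 1 - e^(-x^2)   ⇒   f'(x) = 2·x·e^(-x^2)
  g(x) = sin(x)^2   ⇒   g'(x) = 2·sin(x)·cos(x)
  lim(x→0) f'(x)/g'(x) = lim(x→0) (2·x·e^(-x^2))/(2·sin(x)·cos(x))
  = 1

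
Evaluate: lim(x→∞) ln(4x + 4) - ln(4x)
This is an ∞-∞ indeterminate form.

Combine fractions or rationalize to convert ∞-∞ to 0/0 form:
  lim(x→∞) ln(4x + 4) - ln(4x) = 0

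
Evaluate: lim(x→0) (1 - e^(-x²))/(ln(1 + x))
This is a 0/0 indeterminate form.

Apply L'Hôpital's rule: differentiate numerator and denominator separately.
  f(x) = 1 - e^(-x^2)   ⇒   f'(x) = 2·x·e^(-x^2)
  g(x) = ln(x + 1)   ⇒   g'(x) = 1/(x + 1)
  lim(x→0) f'(x)/g'(x) = lim(x→0) (2·x·e^(-x^2))/(1/(x + 1))
  = 0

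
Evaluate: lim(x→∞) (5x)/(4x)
This is an ∞/∞ indeterminate form.

Apply L'Hôpital's rule: differentiate numerator and denominator separately.
  f(x) = 5·x   ⇒   f'(x) = 5
  g(x) = 4·x   ⇒   g'(x) = 4
  lim(x→∞) f'(x)/g'(x) = lim(x→∞) (5)/(4)
  = 5/4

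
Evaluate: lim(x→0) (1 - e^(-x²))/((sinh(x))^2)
This is a 0/0 indeterminate form.

Apply L'Hôpital's rule: differentiate numerator and denominator separately.
  f(x) = 1 - e^(-x^2)   ⇒   f'(x) = 2·x·e^(-x^2)
  g(x) = sinh(x)^2   ⇒   g'(x) = 2·sinh(x)·cosh(x)
  lim(x→0) f'(x)/g'(x) = lim(x→0) (2·x·e^(-x^2))/(2·sinh(x)·cosh(x))
  = 1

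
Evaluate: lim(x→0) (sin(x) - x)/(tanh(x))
This is a 0/0 indeterminate form.

Apply L'Hôpital's rule: differentiate numerator and denominator separately.
  f(x) = -x + sin(x)   ⇒   f'(x) = cos(x) - 1
  g(x) = tanh(x)   ⇒   g'(x) = 1 - tanh(x)^2
  lim(x→0) f'(x)/g'(x) = lim(x→0) (cos(x) - 1)/(1 - tanh(x)^2)
  = 0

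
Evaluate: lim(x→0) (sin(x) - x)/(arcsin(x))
This is a 0/0 indeterminate form.

Apply L'Hôpital's rule: differentiate numerator and denominator separately.
  f(x) = -x + sin(x)   ⇒   f'(x) = cos(x) - 1
  g(x) = asin(x)   ⇒   g'(x) = 1/sqrt(1 - x^2)
  lim(x→0) f'(x)/g'(x) = lim(x→0) (cos(x) - 1)/(1/sqrt(1 - x^2))
  = 0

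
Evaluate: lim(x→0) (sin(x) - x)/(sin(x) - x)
This is a 0/0 indeterminate form.

Apply L'Hôpital's rule: differentiate numerator and denominator separately.
  f(x) = -x + sin(x)   ⇒   f'(x) = cos(x) - 1
  g(x) = -x + sin(x)   ⇒   g'(x) = cos(x) - 1
  lim(x→0) f'(x)/g'(x) = lim(x→0) (cos(x) - 1)/(cos(x) - 1)
  = 1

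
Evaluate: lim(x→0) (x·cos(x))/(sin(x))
This is a 0/0 indeterminate form.

Apply L'Hôpital's rule: differentiate numerator and denominator separately.
  f(x) = x·cos(x)   ⇒   f'(x) = -x·sin(x) + cos(x)
  g(x) = sin(x)   ⇒   g'(x) = cos(x)
  lim(x→0) f'(x)/g'(x) = lim(x→0) (-x·sin(x) + cos(x))/(cos(x))
  = 1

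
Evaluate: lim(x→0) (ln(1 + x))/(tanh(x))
This is a 0/0 indeterminate form.

Apply L'Hôpital's rule: differentiate numerator and denominator separately.
  f(x) = ln(x + 1)   ⇒   f'(x) = 1/(x + 1)
  g(x) = tanh(x)   ⇒   g'(x) = 1 - tanh(x)^2
  lim(x→0) f'(x)/g'(x) = lim(x→0) (1/(x + 1))/(1 - tanh(x)^2)
  = 1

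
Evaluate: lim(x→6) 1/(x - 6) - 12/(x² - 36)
This is an ∞-∞ indeterminate form.

Combine fractions or rationalize to convert ∞-∞ to 0/0 form:
  lim(x→6) 1/(x - 6) - 12/(x² - 36) = 1/12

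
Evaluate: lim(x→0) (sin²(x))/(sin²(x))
This is a 0/0 indeterminate form.

Apply L'Hôpital's rule: differentiate numerator and denominator separately.
  f(x) = sin(x)^2   ⇒   f'(x) = 2·sin(x)·cos(x)
  g(x) = sin(x)^2   ⇒   g'(x) = 2·sin(x)·cos(x)
  lim(x→0) f'(x)/g'(x) = lim(x→0) (2·sin(x)·cos(x))/(2·sin(x)·cos(x))
  = 1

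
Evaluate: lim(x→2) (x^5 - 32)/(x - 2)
This is a standard limit.

Factor or rationalize the expression:
  lim(x→2) (x^5 - 32)/(x - 2) = 80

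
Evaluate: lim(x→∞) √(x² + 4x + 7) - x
This is an ∞-∞ indeterminate form.

Combine fractions or rationalize to convert ∞-∞ to 0/0 form:
  lim(x→∞) √(x² + 4x + 7) - x = 2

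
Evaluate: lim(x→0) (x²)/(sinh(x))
This is a 0/0 indeterminate form.

Apply L'Hôpital's rule: differentiate numerator and denominator separately.
  f(x) = x^2   ⇒   f'(x) = 2·x
  g(x) = sinh(x)   ⇒   g'(x) = cosh(x)
  lim(x→0) f'(x)/g'(x) = lim(x→0) (2·x)/(cosh(x))
  = 0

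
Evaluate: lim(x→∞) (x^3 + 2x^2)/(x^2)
This is an ∞/∞ indeterminate form.

Apply L'Hôpital's rule: differentiate numerator and denominator separately.
  f(x) = x^3 + 2·x^2   ⇒   f'(x) = 3·x^2 + 4·x
  g(x) = x^2   ⇒   g'(x) = 2·x
  lim(x→∞) f'(x)/g'(x) = lim(x→∞) (3·x^2 + 4·x)/(2·x)
  = ∞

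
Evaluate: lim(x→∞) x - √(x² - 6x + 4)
This is an ∞-∞ indeterminate form.

Combine fractions or rationalize to convert ∞-∞ to 0/0 form:
  lim(x→∞) x - √(x² - 6x + 4) = 3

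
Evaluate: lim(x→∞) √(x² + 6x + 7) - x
This is an ∞-∞ indeterminate form.

Combine fractions or rationalize to convert ∞-∞ to 0/0 form:
  lim(x→∞) √(x² + 6x + 7) - x = 3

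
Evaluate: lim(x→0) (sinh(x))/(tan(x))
This is a 0/0 indeterminate form.

Apply L'Hôpital's rule: differentiate numerator and denominator separately.
  f(x) = sinh(x)   ⇒   f'(x) = cosh(x)
  g(x) = tan(x)   ⇒   g'(x) = tan(x)^2 + 1
  lim(x→0) f'(x)/g'(x) = lim(x→0) (cosh(x))/(tan(x)^2 + 1)
  = 1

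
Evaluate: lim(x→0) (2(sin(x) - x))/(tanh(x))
This is a 0/0 indeterminate form.

Apply L'Hôpital's rule: differentiate numerator and denominator separately.
  f(x) = -2·x + 2·sin(x)   ⇒   f'(x) = 2·cos(x) - 2
  g(x) = tanh(x)   ⇒   g'(x) = 1 - tanh(x)^2
  lim(x→0) f'(x)/g'(x) = lim(x→0) (2·cos(x) - 2)/(1 - tanh(x)^2)
  = 0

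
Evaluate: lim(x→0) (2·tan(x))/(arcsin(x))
This is a 0/0 indeterminate form.

Apply L'Hôpital's rule: differentiate numerator and denominator separately.
  f(x) = 2·tan(x)   ⇒   f'(x) = 2·tan(x)^2 + 2
  g(x) = asin(x)   ⇒   g'(x) = 1/sqrt(1 - x^2)
  lim(x→0) f'(x)/g'(x) = lim(x→0) (2·tan(x)^2 + 2)/(1/sqrt(1 - x^2))
  = 2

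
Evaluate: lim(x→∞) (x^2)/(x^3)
This is an ∞/∞ indeterminate form.

Apply L'Hôpital's rule: differentiate numerator and denominator separately.
  f(x) = x^2   ⇒   f'(x) = 2·x
  g(x) = x^3   ⇒   g'(x) = 3·x^2
  lim(x→∞) f'(x)/g'(x) = lim(x→∞) (2·x)/(3·x^2)
  = 0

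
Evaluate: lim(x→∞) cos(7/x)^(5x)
This is an exponential indeterminate form.

For exponential indeterminate forms, take the natural log:
  Let L = lim(x→∞) cos(7/x)^(5x)
  Then ln(L) = lim(x→∞) [exponent × ln(base)]
  Evaluate using L'Hôpital or standard limits, then exponentiate.
  L = 1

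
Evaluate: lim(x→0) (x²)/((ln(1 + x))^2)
This is a 0/0 indeterminate form.

Apply L'Hôpital's rule: differentiate numerator and denominator separately.
  f(x) = x^2   ⇒   f'(x) = 2·x
  g(x) = ln(x + 1)^2   ⇒   g'(x) = 2·ln(x + 1)/(x + 1)
  lim(x→0) f'(x)/g'(x) = lim(x→0) (2·x)/(2·ln(x + 1)/(x + 1))
  = 1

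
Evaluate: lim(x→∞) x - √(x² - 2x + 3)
This is an ∞-∞ indeterminate form.

Combine fractions or rationalize to convert ∞-∞ to 0/0 form:
  lim(x→∞) x - √(x² - 2x + 3) = 1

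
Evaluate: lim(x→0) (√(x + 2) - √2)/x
This is a standard limit.

Factor or rationalize the expression:
  lim(x→0) (√(x + 2) - √2)/x = sqrt(2)/4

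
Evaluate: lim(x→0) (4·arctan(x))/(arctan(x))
This is a 0/0 indeterminate form.

Apply L'Hôpital's rule: differentiate numerator and denominator separately.
  f(x) = 4·atan(x)   ⇒   f'(x) = 4/(x^2 + 1)
  g(x) = atan(x)   ⇒   g'(x) = 1/(x^2 + 1)
  lim(x→0) f'(x)/g'(x) = lim(x→0) (4/(x^2 + 1))/(1/(x^2 + 1))
  = 4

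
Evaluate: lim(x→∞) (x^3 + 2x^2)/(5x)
This is an ∞/∞ indeterminate form.

Apply L'Hôpital's rule: differentiate numerator and denominator separately.
  f(x) = x^3 + 2·x^2   ⇒   f'(x) = 3·x^2 + 4·x
  g(x) = 5·x   ⇒   g'(x) = 5
  lim(x→∞) f'(x)/g'(x) = lim(x→∞) (3·x^2 + 4·x)/(5)
  = ∞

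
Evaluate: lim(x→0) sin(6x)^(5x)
This is an exponential indeterminate form.

For exponential indeterminate forms, take the natural log:
  Let L = lim(x→0) sin(6x)^(5x)
  Then ln(L) = lim(x→0) [exponent × ln(base)]
  Evaluate using L'Hôpital or standard limits, then exponentiate.
  L = 1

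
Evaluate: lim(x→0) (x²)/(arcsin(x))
This is a 0/0 indeterminate form.

Apply L'Hôpital's rule: differentiate numerator and denominator separately.
  f(x) = x^2   ⇒   f'(x) = 2·x
  g(x) = asin(x)   ⇒   g'(x) = 1/sqrt(1 - x^2)
  lim(x→0) f'(x)/g'(x) = lim(x→0) (2·x)/(1/sqrt(1 - x^2))
  = 0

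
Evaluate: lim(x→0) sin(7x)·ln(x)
This is a 0·∞ indeterminate form.

Rewrite 0·∞ as a quotient (0/0 or ∞/∞ form), then apply L'Hôpital's rule:
  lim(x→0) sin(7x)·ln(x) = 0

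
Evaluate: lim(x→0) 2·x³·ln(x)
This is a 0·∞ indeterminate form.

Rewrite 0·∞ as a quotient (0/0 or ∞/∞ form), then apply L'Hôpital's rule:
  lim(x→0) 2·x³·ln(x) = 0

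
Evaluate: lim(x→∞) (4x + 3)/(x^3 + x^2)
This is an ∞/∞ indeterminate form.

Apply L'Hôpital's rule: differentiate numerator and denominator separately.
  f(x) = 4·x + 3   ⇒   f'(x) = 4
  g(x) = x^3 + x^2   ⇒   g'(x) = 3·x^2 + 2·x
  lim(x→∞) f'(x)/g'(x) = lim(x→∞) (4)/(3·x^2 + 2·x)
  = 0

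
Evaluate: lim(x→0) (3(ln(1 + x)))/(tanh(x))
This is a 0/0 indeterminate form.

Apply L'Hôpital's rule: differentiate numerator and denominator separately.
  f(x) = 3·ln(x + 1)   ⇒   f'(x) = 3/(x + 1)
  g(x) = tanh(x)   ⇒   g'(x) = 1 - tanh(x)^2
  lim(x→0) f'(x)/g'(x) = lim(x→0) (3/(x + 1))/(1 - tanh(x)^2)
  = 3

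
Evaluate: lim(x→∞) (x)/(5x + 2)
This is an ∞/∞ indeterminate form.

Apply L'Hôpital's rule: differentiate numerator and denominator separately.
  f(x) = x   ⇒   f'(x) = 1
  g(x) = 5·x + 2   ⇒   g'(x) = 5
  lim(x→∞) f'(x)/g'(x) = lim(x→∞) (1)/(5)
  = 1/5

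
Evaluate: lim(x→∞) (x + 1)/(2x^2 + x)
This is an ∞/∞ indeterminate form.

Apply L'Hôpital's rule: differentiate numerator and denominator separately.
  f(x) = x + 1   ⇒   f'(x) = 1
  g(x) = 2·x^2 + x   ⇒   g'(x) = 4·x + 1
  lim(x→∞) f'(x)/g'(x) = lim(x→∞) (1)/(4·x + 1)
  = 0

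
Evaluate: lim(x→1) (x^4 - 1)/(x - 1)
This is a standard limit.

Factor or rationalize the expression:
  lim(x→1) (x^4 - 1)/(x - 1) = 4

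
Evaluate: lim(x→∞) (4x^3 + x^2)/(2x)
This is an ∞/∞ indeterminate form.

Apply L'Hôpital's rule: differentiate numerator and denominator separately.
  f(x) = 4·x^3 + x^2   ⇒   f'(x) = 12·x^2 + 2·x
  g(x) = 2·x   ⇒   g'(x) = 2
  lim(x→∞) f'(x)/g'(x) = lim(x→∞) (12·x^2 + 2·x)/(2)
  = ∞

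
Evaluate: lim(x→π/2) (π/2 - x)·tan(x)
This is a 0·∞ indeterminate form.

Rewrite 0·∞ as a quotient (0/0 or ∞/∞ form), then apply L'Hôpital's rule:
  lim(x→π/2) (π/2 - x)·tan(x) = 1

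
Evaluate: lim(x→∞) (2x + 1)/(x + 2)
This is an ∞/∞ indeterminate form.

Apply L'Hôpital's rule: differentiate numerator and denominator separately.
  f(x) = 2·x + 1   ⇒   f'(x) = 2
  g(x) = x + 2   ⇒   g'(x) = 1
  lim(x→∞) f'(x)/g'(x) = lim(x→∞) (2)/(1)
  = 2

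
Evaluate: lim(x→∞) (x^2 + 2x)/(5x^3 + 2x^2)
This is an ∞/∞ indeterminate form.

Apply L'Hôpital's rule: differentiate numerator and denominator separately.
  f(x) = x^2 + 2·x   ⇒   f'(x) = 2·x + 2
  g(x) = 5·x^3 + 2·x^2   ⇒   g'(x) = 15·x^2 + 4·x
  lim(x→∞) f'(x)/g'(x) = lim(x→∞) (2·x + 2)/(15·x^2 + 4·x)
  = 0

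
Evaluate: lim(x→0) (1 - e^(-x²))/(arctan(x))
This is a 0/0 indeterminate form.

Apply L'Hôpital's rule: differentiate numerator and denominator separately.
  f(x) = 1 - e^(-x^2)   ⇒   f'(x) = 2·x·e^(-x^2)
  g(x) = atan(x)   ⇒   g'(x) = 1/(x^2 + 1)
  lim(x→0) f'(x)/g'(x) = lim(x→0) (2·x·e^(-x^2))/(1/(x^2 + 1))
  = 0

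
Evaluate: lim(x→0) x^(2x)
This is an exponential indeterminate form.

For exponential indeterminate forms, take the natural log:
  Let L = lim(x→0) x^(2x)
  Then ln(L) = lim(x→0) [exponent × ln(base)]
  Evaluate using L'Hôpital or standard limits, then exponentiate.
  L = 1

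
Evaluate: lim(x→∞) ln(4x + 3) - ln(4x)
This is an ∞-∞ indeterminate form.

Combine fractions or rationalize to convert ∞-∞ to 0/0 form:
  lim(x→∞) ln(4x + 3) - ln(4x) = 0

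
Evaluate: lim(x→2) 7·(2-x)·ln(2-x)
This is a 0·∞ indeterminate form.

Rewrite 0·∞ as a quotient (0/0 or ∞/∞ form), then apply L'Hôpital's rule:
  lim(x→2) 7·(2-x)·ln(2-x) = 0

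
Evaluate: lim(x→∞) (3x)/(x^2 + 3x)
This is an ∞/∞ indeterminate form.

Apply L'Hôpital's rule: differentiate numerator and denominator separately.
  f(x) = 3·x   ⇒   f'(x) = 3
  g(x) = x^2 + 3·x   ⇒   g'(x) = 2·x + 3
  lim(x→∞) f'(x)/g'(x) = lim(x→∞) (3)/(2·x + 3)
  = 0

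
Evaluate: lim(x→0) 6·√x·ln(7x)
This is a 0·∞ indeterminate form.

Rewrite 0·∞ as a quotient (0/0 or ∞/∞ form), then apply L'Hôpital's rule:
  lim(x→0) 6·√x·ln(7x) = 0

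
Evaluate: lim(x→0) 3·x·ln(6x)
This is a 0·∞ indeterminate form.

Rewrite 0·∞ as a quotient (0/0 or ∞/∞ form), then apply L'Hôpital's rule:
  lim(x→0) 3·x·ln(6x) = 0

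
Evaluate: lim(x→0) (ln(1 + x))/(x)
This is a 0/0 indeterminate form.

Apply L'Hôpital's rule: differentiate numerator and denominator separately.
  f(x) = ln(x + 1)   ⇒   f'(x) = 1/(x + 1)
  g(x) = x   ⇒   g'(x) = 1
  lim(x→0) f'(x)/g'(x) = lim(x→0) (1/(x + 1))/(1)
  = 1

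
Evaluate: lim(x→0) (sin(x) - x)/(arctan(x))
This is a 0/0 indeterminate form.

Apply L'Hôpital's rule: differentiate numerator and denominator separately.
  f(x) = -x + sin(x)   ⇒   f'(x) = cos(x) - 1
  g(x) = atan(x)   ⇒   g'(x) = 1/(x^2 + 1)
  lim(x→0) f'(x)/g'(x) = lim(x→0) (cos(x) - 1)/(1/(x^2 + 1))
  = 0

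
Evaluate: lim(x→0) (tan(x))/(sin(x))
This is a 0/0 indeterminate form.

Apply L'Hôpital's rule: differentiate numerator and denominator separately.
  f(x) = tan(x)   ⇒   f'(x) = tan(x)^2 + 1
  g(x) = sin(x)   ⇒   g'(x) = cos(x)
  lim(x→0) f'(x)/g'(x) = lim(x→0) (tan(x)^2 + 1)/(cos(x))
  = 1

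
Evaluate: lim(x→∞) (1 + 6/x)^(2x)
This is an exponential indeterminate form.

For exponential indeterminate forms, take the natural log:
  Let L = lim(x→∞) (1 + 6/x)^(2x)
  Then ln(L) = lim(x→∞) [exponent × ln(base)]
  Evaluate using L'Hôpital or standard limits, then exponentiate.
  L = e^(12)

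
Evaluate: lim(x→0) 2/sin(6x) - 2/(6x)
This is an ∞-∞ indeterminate form.

Combine fractions or rationalize to convert ∞-∞ to 0/0 form:
  lim(x→0) 2/sin(6x) - 2/(6x) = 0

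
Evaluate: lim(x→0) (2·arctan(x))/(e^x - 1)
This is a 0/0 indeterminate form.

Apply L'Hôpital's rule: differentiate numerator and denominator separately.
  f(x) = 2·atan(x)   ⇒   f'(x) = 2/(x^2 + 1)
  g(x) = e^(x) - 1   ⇒   g'(x) = e^(x)
  lim(x→0) f'(x)/g'(x) = lim(x→0) (2/(x^2 + 1))/(e^(x))
  = 2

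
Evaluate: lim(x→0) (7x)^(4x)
This is an exponential indeterminate form.

For exponential indeterminate forms, take the natural log:
  Let L = lim(x→0) (7x)^(4x)
  Then ln(L) = lim(x→0) [exponent × ln(base)]
  Evaluate using L'Hôpital or standard limits, then exponentiate.
  L = 1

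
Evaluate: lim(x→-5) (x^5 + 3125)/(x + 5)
This is a standard limit.

Factor or rationalize the expression:
  lim(x→-5) (x^5 + 3125)/(x + 5) = 3125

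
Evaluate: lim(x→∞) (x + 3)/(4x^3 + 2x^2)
This is an ∞/∞ indeterminate form.

Apply L'Hôpital's rule: differentiate numerator and denominator separately.
  f(x) = x + 3   ⇒   f'(x) = 1
  g(x) = 4·x^3 + 2·x^2   ⇒   g'(x) = 12·x^2 + 4·x
  lim(x→∞) f'(x)/g'(x) = lim(x→∞) (1)/(12·x^2 + 4·x)
  = 0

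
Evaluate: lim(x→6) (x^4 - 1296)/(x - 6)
This is a standard limit.

Factor or rationalize the expression:
  lim(x→6) (x^4 - 1296)/(x - 6) = 864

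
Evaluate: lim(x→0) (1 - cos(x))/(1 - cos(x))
This is a 0/0 indeterminate form.

Apply L'Hôpital's rule: differentiate numerator and denominator separately.
  f(x) = 1 - cos(x)   ⇒   f'(x) = sin(x)
  g(x) = 1 - cos(x)   ⇒   g'(x) = sin(x)
  lim(x→0) f'(x)/g'(x) = lim(x→0) (sin(x))/(sin(x))
  = 1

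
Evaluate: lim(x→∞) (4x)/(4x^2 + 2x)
This is an ∞/∞ indeterminate form.

Apply L'Hôpital's rule: differentiate numerator and denominator separately.
  f(x) = 4·x   ⇒   f'(x) = 4
  g(x) = 4·x^2 + 2·x   ⇒   g'(x) = 8·x + 2
  lim(x→∞) f'(x)/g'(x) = lim(x→∞) (4)/(8·x + 2)
  = 0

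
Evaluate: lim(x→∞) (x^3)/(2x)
This is an ∞/∞ indeterminate form.

Apply L'Hôpital's rule: differentiate numerator and denominator separately.
  f(x) = x^3   ⇒   f'(x) = 3·x^2
  g(x) = 2·x   ⇒   g'(x) = 2
  lim(x→∞) f'(x)/g'(x) = lim(x→∞) (3·x^2)/(2)
  = ∞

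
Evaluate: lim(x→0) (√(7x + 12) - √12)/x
This is a standard limit.

Factor or rationalize the expression:
  lim(x→0) (√(7x + 12) - √12)/x = 7·sqrt(3)/12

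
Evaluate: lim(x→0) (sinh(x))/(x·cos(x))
This is a 0/0 indeterminate form.

Apply L'Hôpital's rule: differentiate numerator and denominator separately.
  f(x) = sinh(x)   ⇒   f'(x) = cosh(x)
  g(x) = x·cos(x)   ⇒   g'(x) = -x·sin(x) + cos(x)
  lim(x→0) f'(x)/g'(x) = lim(x→0) (cosh(x))/(-x·sin(x) + cos(x))
  = 1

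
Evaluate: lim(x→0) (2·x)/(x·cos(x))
This is a 0/0 indeterminate form.

Apply L'Hôpital's rule: differentiate numerator and denominator separately.
  f(x) = 2·x   ⇒   f'(x) = 2
  g(x) = x·cos(x)   ⇒   g'(x) = -x·sin(x) + cos(x)
  lim(x→0) f'(x)/g'(x) = lim(x→0) (2)/(-x·sin(x) + cos(x))
  = 2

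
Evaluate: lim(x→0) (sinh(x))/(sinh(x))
This is a 0/0 indeterminate form.

Apply L'Hôpital's rule: differentiate numerator and denominator separately.
  f(x) = sinh(x)   ⇒   f'(x) = cosh(x)
  g(x) = sinh(x)   ⇒   g'(x) = cosh(x)
  lim(x→0) f'(x)/g'(x) = lim(x→0) (cosh(x))/(cosh(x))
  = 1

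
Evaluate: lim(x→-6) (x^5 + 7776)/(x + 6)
This is a standard limit.

Factor or rationalize the expression:
  lim(x→-6) (x^5 + 7776)/(x + 6) = 6480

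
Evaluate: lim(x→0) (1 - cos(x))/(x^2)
This is a 0/0 indeterminate form.

Apply L'Hôpital's rule: differentiate numerator and denominator separately.
  f(x) = 1 - cos(x)   ⇒   f'(x) = sin(x)
  g(x) = x^2   ⇒   g'(x) = 2·x
  lim(x→0) f'(x)/g'(x) = lim(x→0) (sin(x))/(2·x)
  = 1/2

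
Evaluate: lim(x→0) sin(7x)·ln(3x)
This is a 0·∞ indeterminate form.

Rewrite 0·∞ as a quotient (0/0 or ∞/∞ form), then apply L'Hôpital's rule:
  lim(x→0) sin(7x)·ln(3x) = 0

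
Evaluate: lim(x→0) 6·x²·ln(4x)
This is a 0·∞ indeterminate form.

Rewrite 0·∞ as a quotient (0/0 or ∞/∞ form), then apply L'Hôpital's rule:
  lim(x→0) 6·x²·ln(4x) = 0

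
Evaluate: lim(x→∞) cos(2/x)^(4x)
This is an exponential indeterminate form.

For exponential indeterminate forms, take the natural log:
  Let L = lim(x→∞) cos(2/x)^(4x)
  Then ln(L) = lim(x→∞) [exponent × ln(base)]
  Evaluate using L'Hôpital or standard limits, then exponentiate.
  L = 1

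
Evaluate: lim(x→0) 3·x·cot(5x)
This is a 0·∞ indeterminate form.

Rewrite 0·∞ as a quotient (0/0 or ∞/∞ form), then apply L'Hôpital's rule:
  lim(x→0) 3·x·cot(5x) = 3/5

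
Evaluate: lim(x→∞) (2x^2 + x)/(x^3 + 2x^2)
This is an ∞/∞ indeterminate form.

Apply L'Hôpital's rule: differentiate numerator and denominator separately.
  f(x) = 2·x^2 + x   ⇒   f'(x) = 4·x + 1
  g(x) = x^3 + 2·x^2   ⇒   g'(x) = 3·x^2 + 4·x
  lim(x→∞) f'(x)/g'(x) = lim(x→∞) (4·x + 1)/(3·x^2 + 4·x)
  = 0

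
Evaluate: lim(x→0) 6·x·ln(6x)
This is a 0·∞ indeterminate form.

Rewrite 0·∞ as a quotient (0/0 or ∞/∞ form), then apply L'Hôpital's rule:
  lim(x→0) 6·x·ln(6x) = 0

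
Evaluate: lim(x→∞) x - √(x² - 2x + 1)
This is an ∞-∞ indeterminate form.

Combine fractions or rationalize to convert ∞-∞ to 0/0 form:
  lim(x→∞) x - √(x² - 2x + 1) = 1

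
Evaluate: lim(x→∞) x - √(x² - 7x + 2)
This is an ∞-∞ indeterminate form.

Combine fractions or rationalize to convert ∞-∞ to 0/0 form:
  lim(x→∞) x - √(x² - 7x + 2) = 7/2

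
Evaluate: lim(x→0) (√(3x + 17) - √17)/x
This is a standard limit.

Factor or rationalize the expression:
  lim(x→0) (√(3x + 17) - √17)/x = 3·sqrt(17)/34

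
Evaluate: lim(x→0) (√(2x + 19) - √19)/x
This is a standard limit.

Factor or rationalize the expression:
  lim(x→0) (√(2x + 19) - √19)/x = sqrt(19)/19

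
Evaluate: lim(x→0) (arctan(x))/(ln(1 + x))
This is a 0/0 indeterminate form.

Apply L'Hôpital's rule: differentiate numerator and denominator separately.
  f(x) = atan(x)   ⇒   f'(x) = 1/(x^2 + 1)
  g(x) = ln(x + 1)   ⇒   g'(x) = 1/(x + 1)
  lim(x→0) f'(x)/g'(x) = lim(x→0) (1/(x^2 + 1))/(1/(x + 1))
  = 1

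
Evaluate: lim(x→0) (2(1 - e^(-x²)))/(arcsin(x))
This is a 0/0 indeterminate form.

Apply L'Hôpital's rule: differentiate numerator and denominator separately.
  f(x) = 2 - 2·e^(-x^2)   ⇒   f'(x) = 4·x·e^(-x^2)
  g(x) = asin(x)   ⇒   g'(x) = 1/sqrt(1 - x^2)
  lim(x→0) f'(x)/g'(x) = lim(x→0) (4·x·e^(-x^2))/(1/sqrt(1 - x^2))
  = 0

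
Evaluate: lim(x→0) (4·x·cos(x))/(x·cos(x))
This is a 0/0 indeterminate form.

Apply L'Hôpital's rule: differentiate numerator and denominator separately.
  f(x) = 4·x·cos(x)   ⇒   f'(x) = -4·x·sin(x) + 4·cos(x)
  g(x) = x·cos(x)   ⇒   g'(x) = -x·sin(x) + cos(x)
  lim(x→0) f'(x)/g'(x) = lim(x→0) (-4·x·sin(x) + 4·cos(x))/(-x·sin(x) + cos(x))
  = 4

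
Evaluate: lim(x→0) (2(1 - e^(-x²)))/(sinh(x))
This is a 0/0 indeterminate form.

Apply L'Hôpital's rule: differentiate numerator and denominator separately.
  f(x) = 2 - 2·e^(-x^2)   ⇒   f'(x) = 4·x·e^(-x^2)
  g(x) = sinh(x)   ⇒   g'(x) = cosh(x)
  lim(x→0) f'(x)/g'(x) = lim(x→0) (4·x·e^(-x^2))/(cosh(x))
  = 0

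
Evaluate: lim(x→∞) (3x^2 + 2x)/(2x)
This is an ∞/∞ indeterminate form.

Apply L'Hôpital's rule: differentiate numerator and denominator separately.
  f(x) = 3·x^2 + 2·x   ⇒   f'(x) = 6·x + 2
  g(x) = 2·x   ⇒   g'(x) = 2
  lim(x→∞) f'(x)/g'(x) = lim(x→∞) (6·x + 2)/(2)
  = ∞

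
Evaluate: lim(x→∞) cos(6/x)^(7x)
This is an exponential indeterminate form.

For exponential indeterminate forms, take the natural log:
  Let L = lim(x→∞) cos(6/x)^(7x)
  Then ln(L) = lim(x→∞) [exponent × ln(base)]
  Evaluate using L'Hôpital or standard limits, then exponentiate.
  L = 1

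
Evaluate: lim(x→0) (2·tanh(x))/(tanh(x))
This is a 0/0 indeterminate form.

Apply L'Hôpital's rule: differentiate numerator and denominator separately.
  f(x) = 2·tanh(x)   ⇒   f'(x) = 2 - 2·tanh(x)^2
  g(x) = tanh(x)   ⇒   g'(x) = 1 - tanh(x)^2
  lim(x→0) f'(x)/g'(x) = lim(x→0) (2 - 2·tanh(x)^2)/(1 - tanh(x)^2)
  = 2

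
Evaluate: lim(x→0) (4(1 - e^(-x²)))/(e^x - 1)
This is a 0/0 indeterminate form.

Apply L'Hôpital's rule: differentiate numerator and denominator separately.
  f(x) = 4 - 4·e^(-x^2)   ⇒   f'(x) = 8·x·e^(-x^2)
  g(x) = e^(x) - 1   ⇒   g'(x) = e^(x)
  lim(x→0) f'(x)/g'(x) = lim(x→0) (8·x·e^(-x^2))/(e^(x))
  = 0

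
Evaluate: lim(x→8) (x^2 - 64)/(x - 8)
This is a standard limit.

Factor or rationalize the expression:
  lim(x→8) (x^2 - 64)/(x - 8) = 16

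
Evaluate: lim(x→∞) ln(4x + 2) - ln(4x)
This is an ∞-∞ indeterminate form.

Combine fractions or rationalize to convert ∞-∞ to 0/0 form:
  lim(x→∞) ln(4x + 2) - ln(4x) = 0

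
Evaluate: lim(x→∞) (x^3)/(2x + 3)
This is an ∞/∞ indeterminate form.

Apply L'Hôpital's rule: differentiate numerator and denominator separately.
  f(x) = x^3   ⇒   f'(x) = 3·x^2
  g(x) = 2·x + 3   ⇒   g'(x) = 2
  lim(x→∞) f'(x)/g'(x) = lim(x→∞) (3·x^2)/(2)
  = ∞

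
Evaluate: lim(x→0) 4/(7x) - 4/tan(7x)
This is an ∞-∞ indeterminate form.

Combine fractions or rationalize to convert ∞-∞ to 0/0 form:
  lim(x→0) 4/(7x) - 4/tan(7x) = 0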